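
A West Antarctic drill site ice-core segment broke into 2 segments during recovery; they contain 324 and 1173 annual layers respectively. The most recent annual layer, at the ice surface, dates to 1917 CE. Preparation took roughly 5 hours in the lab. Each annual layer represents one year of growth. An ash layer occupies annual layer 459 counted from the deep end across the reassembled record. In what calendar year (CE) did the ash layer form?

879 CE

Total annual layers = 324 + 1173 = 1497.
1497 − 459 = 1038 annual layers lie beyond the ash layer toward the ice surface.
Counting back 1038 years from 1917 CE places the ash layer in 1917 − 1038 = 879 CE.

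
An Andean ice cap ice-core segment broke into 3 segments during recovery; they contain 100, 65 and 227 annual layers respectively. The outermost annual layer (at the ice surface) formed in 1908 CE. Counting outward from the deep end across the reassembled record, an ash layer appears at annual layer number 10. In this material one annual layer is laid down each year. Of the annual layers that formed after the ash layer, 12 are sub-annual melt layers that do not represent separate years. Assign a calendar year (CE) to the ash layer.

1538 CE

Total annual layers = 100 + 65 + 227 = 392.
392 − 10 = 382 annual layers lie beyond the ash layer toward the ice surface.
Excluding 12 false annual layers: 382 − 12 = 370.
Counting back 370 years from 1908 CE places the ash layer in 1908 − 370 = 1538 CE.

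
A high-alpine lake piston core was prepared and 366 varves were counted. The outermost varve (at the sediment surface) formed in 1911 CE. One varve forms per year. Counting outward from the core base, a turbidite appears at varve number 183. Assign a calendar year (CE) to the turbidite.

1728 CE

The turbidite sits at varve 183 from the core base, so 366 − 183 = 183 varves formed after it.
1911 − 183 = 1728 CE.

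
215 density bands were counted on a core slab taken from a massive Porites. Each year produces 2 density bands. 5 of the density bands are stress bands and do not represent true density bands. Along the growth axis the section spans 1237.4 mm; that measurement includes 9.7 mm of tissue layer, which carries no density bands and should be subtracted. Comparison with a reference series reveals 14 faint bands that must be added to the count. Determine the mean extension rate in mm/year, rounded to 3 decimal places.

True density band count = 215 − 5 + 14 = 224.
Dividing by 2 density bands per year: 224 / 2 = 112 years.
Removing the 9.7 mm offcut leaves 1237.4 − 9.7 = 1227.7 mm.
1227.7 mm over 112 years gives 1227.7 / 112 ≈ 10.962 mm/year.

10.962 mm/year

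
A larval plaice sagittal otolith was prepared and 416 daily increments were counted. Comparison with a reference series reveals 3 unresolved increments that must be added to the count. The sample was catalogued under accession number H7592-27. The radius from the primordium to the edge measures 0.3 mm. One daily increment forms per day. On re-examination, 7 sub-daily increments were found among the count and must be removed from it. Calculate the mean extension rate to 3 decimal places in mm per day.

0.001 mm per day

True daily increment count = 416 − 7 + 3 = 412.
0.3 mm over 412 days gives 0.3 / 412 ≈ 0.001 mm per day.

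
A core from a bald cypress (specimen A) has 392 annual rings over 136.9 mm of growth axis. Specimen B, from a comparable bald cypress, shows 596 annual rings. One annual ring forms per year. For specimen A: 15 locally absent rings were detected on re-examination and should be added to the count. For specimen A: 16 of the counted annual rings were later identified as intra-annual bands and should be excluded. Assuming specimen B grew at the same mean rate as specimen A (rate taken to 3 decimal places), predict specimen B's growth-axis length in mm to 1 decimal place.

208.6 mm

Specimen A: after corrections the count is 392 − 16 + 15 = 391 annual rings.
A: Mean rate = 136.9 mm / 391 years ≈ 0.350 mm per year.
B's length ≈ 0.350 × 596 = 208.6 mm.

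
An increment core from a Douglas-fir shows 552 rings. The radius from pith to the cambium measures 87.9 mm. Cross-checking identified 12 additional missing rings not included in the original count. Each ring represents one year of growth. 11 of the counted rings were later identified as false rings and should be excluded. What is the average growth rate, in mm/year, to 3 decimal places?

0.159 mm/year

Correcting the raw count gives 552 − 11 + 12 = 553 true rings.
Mean rate = 87.9 mm / 553 years ≈ 0.159 mm/year.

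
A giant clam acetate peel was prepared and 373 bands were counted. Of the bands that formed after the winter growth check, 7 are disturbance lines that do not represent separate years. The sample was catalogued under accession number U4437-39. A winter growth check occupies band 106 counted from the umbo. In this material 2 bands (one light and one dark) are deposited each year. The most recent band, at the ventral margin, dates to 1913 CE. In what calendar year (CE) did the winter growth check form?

1783 CE

Between band 106 and the ventral margin there are 373 − 106 = 267 bands.
267 − 7 false = 260 true bands after the winter growth check.
With 2 bands per year, 260 / 2 = 130 years.
Counting back 130 years from 1913 CE places the winter growth check in 1913 − 130 = 1783 CE.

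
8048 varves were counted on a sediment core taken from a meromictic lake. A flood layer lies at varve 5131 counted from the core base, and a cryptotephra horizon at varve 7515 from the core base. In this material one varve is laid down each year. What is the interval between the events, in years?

2384 years

7515 − 5131 = 2384 varves lie between the two events.
That is 2384 years at one varve per year.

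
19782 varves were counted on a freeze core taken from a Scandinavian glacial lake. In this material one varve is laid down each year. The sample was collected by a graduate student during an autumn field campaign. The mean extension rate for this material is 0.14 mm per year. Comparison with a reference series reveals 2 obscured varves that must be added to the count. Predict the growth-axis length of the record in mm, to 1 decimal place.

2769.8 mm

After corrections the count is 19782 + 2 = 19784 varves.
19784 years at 0.14 mm/year gives 0.14 × 19784 = 2769.8 mm.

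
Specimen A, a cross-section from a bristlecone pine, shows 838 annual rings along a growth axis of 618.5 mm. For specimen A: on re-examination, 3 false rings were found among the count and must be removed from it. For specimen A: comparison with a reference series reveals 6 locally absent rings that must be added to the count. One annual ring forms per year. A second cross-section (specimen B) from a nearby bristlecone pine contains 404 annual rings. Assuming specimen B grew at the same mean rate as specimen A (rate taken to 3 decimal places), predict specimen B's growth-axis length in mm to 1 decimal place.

296.9 mm

Specimen A: true annual ring count = 838 − 3 + 6 = 841.
A: Extension rate ≈ 618.5 / 841 = 0.735 mm/yr.
Length of B = 0.735 × 404 = 296.9 mm.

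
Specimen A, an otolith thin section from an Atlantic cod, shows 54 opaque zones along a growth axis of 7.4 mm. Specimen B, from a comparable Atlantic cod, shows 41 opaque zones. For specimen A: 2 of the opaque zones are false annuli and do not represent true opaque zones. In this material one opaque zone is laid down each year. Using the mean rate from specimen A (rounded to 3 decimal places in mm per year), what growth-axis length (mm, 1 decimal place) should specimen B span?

5.8 mm

Specimen A: correcting the raw count gives 54 − 2 = 52 true opaque zones.
A: Mean rate = 7.4 mm / 52 years ≈ 0.142 mm/year.
Length of B = 0.142 × 41 = 5.8 mm.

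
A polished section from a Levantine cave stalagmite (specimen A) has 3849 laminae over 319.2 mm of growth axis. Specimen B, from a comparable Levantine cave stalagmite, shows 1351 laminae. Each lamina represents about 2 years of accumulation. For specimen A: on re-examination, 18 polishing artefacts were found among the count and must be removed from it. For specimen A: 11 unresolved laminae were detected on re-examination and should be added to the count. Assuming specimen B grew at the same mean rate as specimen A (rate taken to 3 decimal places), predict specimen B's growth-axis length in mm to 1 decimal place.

113.5 mm

Specimen A: after corrections the count is 3849 − 18 + 11 = 3842 laminae.
Specimen A: multiplying by 2 years per lamina: 3842 × 2 = 7684 years.
A: 319.2 mm over 7684 years gives 319.2 / 7684 ≈ 0.042 mm/year.
Specimen B: 1351 laminae at 2 years each span 1351 × 2 = 2702 years. For B, 0.042 mm/year × 2702 years = 113.5 mm.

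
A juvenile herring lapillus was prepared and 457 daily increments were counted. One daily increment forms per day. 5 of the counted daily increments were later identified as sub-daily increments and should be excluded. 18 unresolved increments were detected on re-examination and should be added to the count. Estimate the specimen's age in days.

470 days

True daily increment count = 457 − 5 + 18 = 470.
With a one-to-one daily increment periodicity this is 470 days.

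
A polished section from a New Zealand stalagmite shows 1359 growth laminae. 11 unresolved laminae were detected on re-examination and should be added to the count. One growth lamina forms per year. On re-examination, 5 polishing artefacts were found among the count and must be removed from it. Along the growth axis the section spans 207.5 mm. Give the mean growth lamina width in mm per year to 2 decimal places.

Correcting the raw count gives 1359 − 5 + 11 = 1365 true growth laminae.
207.5 mm over 1365 years gives 207.5 / 1365 ≈ 0.15 mm per year.

0.15 mm per year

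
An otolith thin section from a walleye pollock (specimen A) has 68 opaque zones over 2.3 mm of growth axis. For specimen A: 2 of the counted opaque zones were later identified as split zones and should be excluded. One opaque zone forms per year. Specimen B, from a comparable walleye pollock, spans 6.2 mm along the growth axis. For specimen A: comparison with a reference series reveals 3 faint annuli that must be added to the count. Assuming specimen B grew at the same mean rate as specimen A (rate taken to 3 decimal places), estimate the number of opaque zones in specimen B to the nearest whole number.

188 opaque zones

Specimen A: true opaque zone count = 68 − 2 + 3 = 69.
A: 2.3 mm over 69 years gives 2.3 / 69 ≈ 0.033 mm per year.
B spans 6.2 / 0.033 = 187.88 years ≈ 188 opaque zones.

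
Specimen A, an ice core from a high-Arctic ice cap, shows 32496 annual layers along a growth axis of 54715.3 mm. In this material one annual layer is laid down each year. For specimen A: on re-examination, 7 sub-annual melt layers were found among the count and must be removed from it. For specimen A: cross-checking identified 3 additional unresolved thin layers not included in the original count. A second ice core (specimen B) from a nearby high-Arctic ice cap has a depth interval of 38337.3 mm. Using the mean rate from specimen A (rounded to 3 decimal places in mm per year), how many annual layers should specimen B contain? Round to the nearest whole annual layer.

22766 annual layers

Specimen A: adjusted count: 32496 − 7 + 3 = 32492 annual layers.
A: Extension rate ≈ 54715.3 / 32492 = 1.684 mm/yr.
For B, 38337.3 / 1.684 = 22765.62 years ≈ 22766 annual layers.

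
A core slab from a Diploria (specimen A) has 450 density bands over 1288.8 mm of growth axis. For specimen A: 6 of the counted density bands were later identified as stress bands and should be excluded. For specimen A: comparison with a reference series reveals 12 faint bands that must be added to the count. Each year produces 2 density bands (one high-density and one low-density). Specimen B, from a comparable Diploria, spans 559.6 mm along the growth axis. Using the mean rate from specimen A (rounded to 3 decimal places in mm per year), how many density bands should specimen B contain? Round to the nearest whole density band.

Specimen A: adjusted count: 450 − 6 + 12 = 456 density bands.
Specimen A: with 2 density bands per year, 456 / 2 = 228 years.
A: 1288.8 mm over 228 years gives 1288.8 / 228 ≈ 5.653 mm/yr.
B spans 559.6 / 5.653 = 98.99 years; at 2 density bands per year that is 98.99 × 2 ≈ 198 density bands.

198 density bands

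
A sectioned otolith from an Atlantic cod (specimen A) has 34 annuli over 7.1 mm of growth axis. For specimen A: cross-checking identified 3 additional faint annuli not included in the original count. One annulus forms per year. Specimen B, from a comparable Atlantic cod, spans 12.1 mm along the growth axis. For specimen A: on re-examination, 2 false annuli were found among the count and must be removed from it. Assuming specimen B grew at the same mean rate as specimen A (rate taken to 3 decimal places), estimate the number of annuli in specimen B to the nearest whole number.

60 annuli

Specimen A: after corrections the count is 34 − 2 + 3 = 35 annuli.
A: Extension rate ≈ 7.1 / 35 = 0.203 mm per year.
For B, 12.1 / 0.203 = 59.61 years ≈ 60 annuli.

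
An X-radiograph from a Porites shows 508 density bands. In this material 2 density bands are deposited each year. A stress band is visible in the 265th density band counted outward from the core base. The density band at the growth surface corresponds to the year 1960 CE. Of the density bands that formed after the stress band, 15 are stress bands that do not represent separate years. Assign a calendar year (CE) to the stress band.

Between density band 265 and the growth surface there are 508 − 265 = 243 density bands.
243 − 15 false = 228 true density bands after the stress band.
228 density bands at 2 per year is 228 / 2 = 114 years.
1960 − 114 = 1846 CE.

1846 CE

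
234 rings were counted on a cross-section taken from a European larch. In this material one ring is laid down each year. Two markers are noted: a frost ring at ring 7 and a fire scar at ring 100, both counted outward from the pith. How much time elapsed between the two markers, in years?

Separation: 100 − 7 = 93 rings.
That is 93 years at one ring per year.

93 years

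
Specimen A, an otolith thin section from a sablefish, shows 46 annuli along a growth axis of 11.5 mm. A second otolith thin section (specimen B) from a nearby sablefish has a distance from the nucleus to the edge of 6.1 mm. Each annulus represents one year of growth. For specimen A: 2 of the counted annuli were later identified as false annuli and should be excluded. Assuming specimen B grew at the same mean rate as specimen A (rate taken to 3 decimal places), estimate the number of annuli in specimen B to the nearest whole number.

23 annuli

Specimen A: true annulus count = 46 − 2 = 44.
A: 11.5 mm over 44 years gives 11.5 / 44 ≈ 0.261 mm/year.
B spans 6.1 / 0.261 = 23.37 years ≈ 23 annuli.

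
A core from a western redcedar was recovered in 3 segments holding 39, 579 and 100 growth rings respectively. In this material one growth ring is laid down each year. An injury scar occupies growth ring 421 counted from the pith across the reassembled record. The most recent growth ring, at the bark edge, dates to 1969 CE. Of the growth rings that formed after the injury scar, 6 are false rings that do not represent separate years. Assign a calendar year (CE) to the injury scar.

Total growth rings = 39 + 579 + 100 = 718.
The injury scar sits at growth ring 421 from the pith, so 718 − 421 = 297 growth rings formed after it.
Removing the 6 false growth rings leaves 297 − 6 = 291 true growth rings beyond the injury scar.
Counting back 291 years from 1969 CE places the injury scar in 1969 − 291 = 1678 CE.

1678 CE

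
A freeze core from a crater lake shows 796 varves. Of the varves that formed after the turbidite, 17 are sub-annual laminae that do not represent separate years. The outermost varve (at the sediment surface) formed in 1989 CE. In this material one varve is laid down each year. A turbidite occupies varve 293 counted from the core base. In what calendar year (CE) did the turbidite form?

1503 CE

The turbidite sits at varve 293 from the core base, so 796 − 293 = 503 varves formed after it.
Excluding 17 false varves: 503 − 17 = 486.
The varve at the sediment surface is 1989 CE, so the turbidite dates to 1989 − 486 = 1503 CE.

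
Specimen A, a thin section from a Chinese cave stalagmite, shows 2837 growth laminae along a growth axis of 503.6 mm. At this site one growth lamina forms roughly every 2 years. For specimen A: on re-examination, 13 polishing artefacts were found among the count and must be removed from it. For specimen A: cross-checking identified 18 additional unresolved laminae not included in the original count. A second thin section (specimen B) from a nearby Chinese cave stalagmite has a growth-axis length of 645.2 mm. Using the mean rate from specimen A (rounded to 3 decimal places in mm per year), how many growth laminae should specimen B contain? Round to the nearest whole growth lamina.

3625 growth laminae

Specimen A: true growth lamina count = 2837 − 13 + 18 = 2842.
Specimen A: at 2 years per growth lamina, 2842 × 2 = 5684 years.
A: Extension rate ≈ 503.6 / 5684 = 0.089 mm/yr.
Specimen B: 645.2 mm / 0.089 mm per year = 7249.44 years; at 2 years per growth lamina that is 7249.44 / 2 ≈ 3625 growth laminae.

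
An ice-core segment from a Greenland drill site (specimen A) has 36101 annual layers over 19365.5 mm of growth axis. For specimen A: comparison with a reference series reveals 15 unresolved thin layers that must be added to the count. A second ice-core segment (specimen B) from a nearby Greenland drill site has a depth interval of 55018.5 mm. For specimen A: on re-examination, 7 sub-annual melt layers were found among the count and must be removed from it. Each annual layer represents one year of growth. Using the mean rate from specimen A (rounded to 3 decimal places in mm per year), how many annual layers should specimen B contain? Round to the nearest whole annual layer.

Specimen A: correcting the raw count gives 36101 − 7 + 15 = 36109 true annual layers.
A: Extension rate ≈ 19365.5 / 36109 = 0.536 mm per year.
B spans 55018.5 / 0.536 = 102646.46 years ≈ 102646 annual layers.

102646 annual layers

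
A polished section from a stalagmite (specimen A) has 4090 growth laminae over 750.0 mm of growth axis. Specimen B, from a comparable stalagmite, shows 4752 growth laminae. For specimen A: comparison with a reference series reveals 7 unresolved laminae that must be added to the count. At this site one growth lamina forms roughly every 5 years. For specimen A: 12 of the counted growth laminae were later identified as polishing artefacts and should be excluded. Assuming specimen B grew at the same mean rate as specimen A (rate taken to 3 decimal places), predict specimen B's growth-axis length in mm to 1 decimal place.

Specimen A: true growth lamina count = 4090 − 12 + 7 = 4085.
Specimen A: 4085 growth laminae at 5 years each span 4085 × 5 = 20425 years.
A: Extension rate ≈ 750.0 / 20425 = 0.037 mm/year.
Specimen B: at 5 years per growth lamina, 4752 × 5 = 23760 years. For B, 0.037 mm/year × 23760 years = 879.1 mm.

879.1 mm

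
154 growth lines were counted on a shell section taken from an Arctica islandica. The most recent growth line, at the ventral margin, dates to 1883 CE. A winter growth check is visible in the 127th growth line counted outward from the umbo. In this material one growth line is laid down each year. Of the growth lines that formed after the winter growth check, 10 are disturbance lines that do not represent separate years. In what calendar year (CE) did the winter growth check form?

1866 CE

154 − 127 = 27 growth lines lie beyond the winter growth check toward the ventral margin.
Excluding 10 false growth lines: 27 − 10 = 17.
Counting back 17 years from 1883 CE places the winter growth check in 1883 − 17 = 1866 CE.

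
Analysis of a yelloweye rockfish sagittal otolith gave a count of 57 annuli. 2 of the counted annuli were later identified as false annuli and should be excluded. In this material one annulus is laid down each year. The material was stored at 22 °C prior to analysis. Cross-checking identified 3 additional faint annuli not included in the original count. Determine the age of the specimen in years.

After corrections the count is 57 − 2 + 3 = 58 annuli.
With a one-to-one annulus periodicity this is 58 years.

58 yr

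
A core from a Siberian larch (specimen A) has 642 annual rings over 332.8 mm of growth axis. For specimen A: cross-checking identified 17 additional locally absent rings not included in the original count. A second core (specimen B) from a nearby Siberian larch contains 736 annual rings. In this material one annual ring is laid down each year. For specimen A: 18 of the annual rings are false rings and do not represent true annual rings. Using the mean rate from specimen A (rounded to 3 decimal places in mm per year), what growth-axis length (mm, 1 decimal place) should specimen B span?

382.0 mm

Specimen A: true annual ring count = 642 − 18 + 17 = 641.
A: 332.8 mm over 641 years gives 332.8 / 641 ≈ 0.519 mm/year.
For B, 0.519 mm/year × 736 years = 382.0 mm.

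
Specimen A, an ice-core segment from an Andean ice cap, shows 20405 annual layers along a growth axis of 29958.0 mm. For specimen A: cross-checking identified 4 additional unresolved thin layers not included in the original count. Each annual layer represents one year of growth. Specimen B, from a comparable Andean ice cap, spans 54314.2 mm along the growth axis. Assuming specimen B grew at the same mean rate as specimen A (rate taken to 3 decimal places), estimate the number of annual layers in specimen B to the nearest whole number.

Specimen A: adjusted count: 20405 + 4 = 20409 annual layers.
A: 29958.0 mm over 20409 years gives 29958.0 / 20409 ≈ 1.468 mm per year.
Specimen B: 54314.2 mm / 1.468 mm per year = 36998.77 years ≈ 36999 annual layers.

36999 annual layers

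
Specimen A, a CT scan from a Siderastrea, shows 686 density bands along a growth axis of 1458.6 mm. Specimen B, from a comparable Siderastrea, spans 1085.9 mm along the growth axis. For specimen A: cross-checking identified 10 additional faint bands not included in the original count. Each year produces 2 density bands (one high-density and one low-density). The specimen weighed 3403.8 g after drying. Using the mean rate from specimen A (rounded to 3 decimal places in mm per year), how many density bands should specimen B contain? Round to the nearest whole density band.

Specimen A: after corrections the count is 686 + 10 = 696 density bands.
Specimen A: dividing by 2 density bands per year: 696 / 2 = 348 years.
A: 1458.6 mm over 348 years gives 1458.6 / 348 ≈ 4.191 mm/year.
For B, 1085.9 / 4.191 = 259.10 years; at 2 density bands per year that is 259.10 × 2 ≈ 518 density bands.

518 density bands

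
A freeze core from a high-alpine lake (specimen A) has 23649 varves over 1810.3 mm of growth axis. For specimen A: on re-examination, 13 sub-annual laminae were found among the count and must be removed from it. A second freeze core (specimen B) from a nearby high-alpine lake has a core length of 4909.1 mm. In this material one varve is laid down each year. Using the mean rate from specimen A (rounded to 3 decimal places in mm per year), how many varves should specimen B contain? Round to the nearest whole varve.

Specimen A: true varve count = 23649 − 13 = 23636.
A: Extension rate ≈ 1810.3 / 23636 = 0.077 mm per year.
B spans 4909.1 / 0.077 = 63754.55 years ≈ 63755 varves.

63755 varves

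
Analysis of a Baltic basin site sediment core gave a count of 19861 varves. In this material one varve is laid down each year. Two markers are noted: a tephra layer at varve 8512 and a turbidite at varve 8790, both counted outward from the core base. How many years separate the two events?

8790 − 8512 = 278 varves lie between the two events.
That is 278 years at one varve per year.

278 yr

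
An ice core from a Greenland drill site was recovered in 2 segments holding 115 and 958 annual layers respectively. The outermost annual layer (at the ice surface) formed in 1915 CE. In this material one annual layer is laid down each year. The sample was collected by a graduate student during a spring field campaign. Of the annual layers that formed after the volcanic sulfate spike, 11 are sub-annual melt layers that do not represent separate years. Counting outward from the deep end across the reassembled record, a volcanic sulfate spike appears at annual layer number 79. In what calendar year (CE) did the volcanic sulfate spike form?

Total annual layers = 115 + 958 = 1073.
The volcanic sulfate spike sits at annual layer 79 from the deep end, so 1073 − 79 = 994 annual layers formed after it.
Removing the 11 false annual layers leaves 994 − 11 = 983 true annual layers beyond the volcanic sulfate spike.
1915 − 983 = 932 CE.

932 CE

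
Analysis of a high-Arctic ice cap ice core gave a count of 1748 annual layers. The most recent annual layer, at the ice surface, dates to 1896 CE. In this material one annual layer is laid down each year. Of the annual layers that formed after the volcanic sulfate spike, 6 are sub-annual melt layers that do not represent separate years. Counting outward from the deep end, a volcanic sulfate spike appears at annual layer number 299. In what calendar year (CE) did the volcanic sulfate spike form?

453 CE

Between annual layer 299 and the ice surface there are 1748 − 299 = 1449 annual layers.
Excluding 6 false annual layers: 1449 − 6 = 1443.
Counting back 1443 years from 1896 CE places the volcanic sulfate spike in 1896 − 1443 = 453 CE.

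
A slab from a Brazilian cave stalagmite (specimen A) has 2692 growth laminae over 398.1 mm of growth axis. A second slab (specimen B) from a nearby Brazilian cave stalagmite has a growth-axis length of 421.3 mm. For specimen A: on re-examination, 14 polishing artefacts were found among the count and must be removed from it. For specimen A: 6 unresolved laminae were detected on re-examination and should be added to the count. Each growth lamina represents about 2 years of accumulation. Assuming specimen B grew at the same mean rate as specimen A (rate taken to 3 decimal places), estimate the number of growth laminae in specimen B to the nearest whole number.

2847 growth laminae

Specimen A: correcting the raw count gives 2692 − 14 + 6 = 2684 true growth laminae.
Specimen A: at 2 years per growth lamina, 2684 × 2 = 5368 years.
A: 398.1 mm over 5368 years gives 398.1 / 5368 ≈ 0.074 mm per year.
For B, 421.3 / 0.074 = 5693.24 years; at 2 years per growth lamina that is 5693.24 / 2 ≈ 2847 growth laminae.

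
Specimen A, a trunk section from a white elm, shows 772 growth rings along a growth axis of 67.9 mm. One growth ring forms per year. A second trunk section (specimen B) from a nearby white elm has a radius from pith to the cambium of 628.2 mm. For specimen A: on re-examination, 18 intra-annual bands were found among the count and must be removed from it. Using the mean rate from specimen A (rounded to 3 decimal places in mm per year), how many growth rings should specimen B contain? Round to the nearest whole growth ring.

Specimen A: adjusted count: 772 − 18 = 754 growth rings.
A: Mean rate = 67.9 mm / 754 years ≈ 0.090 mm/year.
B spans 628.2 / 0.090 = 6980.00 years ≈ 6980 growth rings.

6980 growth rings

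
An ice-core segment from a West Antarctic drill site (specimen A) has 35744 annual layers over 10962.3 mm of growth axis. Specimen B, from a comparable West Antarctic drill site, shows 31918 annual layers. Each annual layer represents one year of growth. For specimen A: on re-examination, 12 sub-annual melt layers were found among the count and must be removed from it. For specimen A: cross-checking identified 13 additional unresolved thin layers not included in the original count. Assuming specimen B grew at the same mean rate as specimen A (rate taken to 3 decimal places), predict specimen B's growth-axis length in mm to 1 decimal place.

Specimen A: after corrections the count is 35744 − 12 + 13 = 35745 annual layers.
A: Mean rate = 10962.3 mm / 35745 years ≈ 0.307 mm/year.
For B, 0.307 mm/year × 31918 years = 9798.8 mm.

9798.8 mm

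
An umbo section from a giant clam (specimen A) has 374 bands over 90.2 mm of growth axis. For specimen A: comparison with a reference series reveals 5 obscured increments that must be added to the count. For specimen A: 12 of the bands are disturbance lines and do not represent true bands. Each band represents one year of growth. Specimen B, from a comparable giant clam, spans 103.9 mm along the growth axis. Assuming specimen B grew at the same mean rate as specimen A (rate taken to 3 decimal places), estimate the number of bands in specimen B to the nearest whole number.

422 bands

Specimen A: true band count = 374 − 12 + 5 = 367.
A: 90.2 mm over 367 years gives 90.2 / 367 ≈ 0.246 mm/yr.
For B, 103.9 / 0.246 = 422.36 years ≈ 422 bands.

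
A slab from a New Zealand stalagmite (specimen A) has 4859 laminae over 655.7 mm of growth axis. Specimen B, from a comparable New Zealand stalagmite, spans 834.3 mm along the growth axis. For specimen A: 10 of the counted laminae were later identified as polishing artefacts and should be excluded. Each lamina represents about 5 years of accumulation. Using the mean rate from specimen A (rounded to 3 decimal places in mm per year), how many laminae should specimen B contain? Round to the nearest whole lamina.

6180 laminae

Specimen A: correcting the raw count gives 4859 − 10 = 4849 true laminae.
Specimen A: at 5 years per lamina, 4849 × 5 = 24245 years.
A: 655.7 mm over 24245 years gives 655.7 / 24245 ≈ 0.027 mm/year.
B spans 834.3 / 0.027 = 30900.00 years; at 5 years per lamina that is 30900.00 / 5 ≈ 6180 laminae.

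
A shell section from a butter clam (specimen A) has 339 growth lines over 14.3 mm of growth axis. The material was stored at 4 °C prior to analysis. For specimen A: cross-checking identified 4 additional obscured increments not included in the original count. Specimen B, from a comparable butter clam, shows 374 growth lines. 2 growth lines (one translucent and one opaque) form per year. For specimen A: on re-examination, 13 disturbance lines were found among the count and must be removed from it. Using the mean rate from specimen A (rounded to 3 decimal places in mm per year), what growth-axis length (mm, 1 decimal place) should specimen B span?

16.3 mm

Specimen A: adjusted count: 339 − 13 + 4 = 330 growth lines.
Specimen A: dividing by 2 growth lines per year: 330 / 2 = 165 years.
A: Mean rate = 14.3 mm / 165 years ≈ 0.087 mm/yr.
Specimen B: dividing by 2 growth lines per year: 374 / 2 = 187 years. Length of B = 0.087 × 187 = 16.3 mm.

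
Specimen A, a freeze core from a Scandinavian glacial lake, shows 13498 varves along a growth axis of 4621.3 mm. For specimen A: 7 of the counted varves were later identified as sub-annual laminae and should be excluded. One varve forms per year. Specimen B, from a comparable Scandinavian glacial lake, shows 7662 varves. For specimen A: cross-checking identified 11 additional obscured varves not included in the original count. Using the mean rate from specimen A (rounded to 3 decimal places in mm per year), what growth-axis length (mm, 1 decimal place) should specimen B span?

2620.4 mm

Specimen A: true varve count = 13498 − 7 + 11 = 13502.
A: Mean rate = 4621.3 mm / 13502 years ≈ 0.342 mm/year.
B's length ≈ 0.342 × 7662 = 2620.4 mm.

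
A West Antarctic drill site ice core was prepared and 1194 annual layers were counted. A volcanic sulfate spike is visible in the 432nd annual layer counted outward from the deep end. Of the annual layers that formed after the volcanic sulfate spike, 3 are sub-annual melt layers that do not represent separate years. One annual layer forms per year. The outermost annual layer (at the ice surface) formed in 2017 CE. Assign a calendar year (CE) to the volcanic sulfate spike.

1194 − 432 = 762 annual layers lie beyond the volcanic sulfate spike toward the ice surface.
762 − 3 false = 759 true annual layers after the volcanic sulfate spike.
Counting back 759 years from 2017 CE places the volcanic sulfate spike in 2017 − 759 = 1258 CE.

1258 CE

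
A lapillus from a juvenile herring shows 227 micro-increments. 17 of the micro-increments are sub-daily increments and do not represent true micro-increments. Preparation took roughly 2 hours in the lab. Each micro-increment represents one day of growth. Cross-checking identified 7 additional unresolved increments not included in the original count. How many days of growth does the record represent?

Adjusted count: 227 − 17 + 7 = 217 micro-increments.
With a one-to-one micro-increment periodicity this is 217 days.

217 days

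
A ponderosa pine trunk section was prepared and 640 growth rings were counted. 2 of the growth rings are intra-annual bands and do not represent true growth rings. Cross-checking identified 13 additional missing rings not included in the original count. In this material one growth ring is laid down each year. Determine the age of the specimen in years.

651 yr

Adjusted count: 640 − 2 + 13 = 651 growth rings.
One growth ring per year makes the duration 651 years.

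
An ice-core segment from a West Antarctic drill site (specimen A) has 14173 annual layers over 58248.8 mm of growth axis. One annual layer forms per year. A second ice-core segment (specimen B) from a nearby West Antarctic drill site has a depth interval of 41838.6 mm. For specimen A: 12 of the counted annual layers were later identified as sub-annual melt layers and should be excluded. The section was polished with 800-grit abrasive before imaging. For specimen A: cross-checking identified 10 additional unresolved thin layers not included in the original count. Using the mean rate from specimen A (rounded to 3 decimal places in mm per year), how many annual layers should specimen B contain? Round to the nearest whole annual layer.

10180 annual layers

Specimen A: true annual layer count = 14173 − 12 + 10 = 14171.
A: 58248.8 mm over 14171 years gives 58248.8 / 14171 ≈ 4.110 mm/yr.
B spans 41838.6 / 4.110 = 10179.71 years ≈ 10180 annual layers.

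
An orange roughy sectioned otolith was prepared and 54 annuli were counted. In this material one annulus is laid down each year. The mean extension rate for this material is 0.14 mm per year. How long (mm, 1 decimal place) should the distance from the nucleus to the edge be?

54 years of growth are recorded.
Length ≈ 0.14 × 54 = 7.6 mm.

7.6 mm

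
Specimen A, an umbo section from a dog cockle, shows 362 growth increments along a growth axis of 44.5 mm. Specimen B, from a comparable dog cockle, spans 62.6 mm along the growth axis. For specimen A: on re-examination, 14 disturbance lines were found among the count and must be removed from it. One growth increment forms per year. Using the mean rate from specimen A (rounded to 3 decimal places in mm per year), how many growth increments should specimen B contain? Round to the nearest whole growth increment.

Specimen A: adjusted count: 362 − 14 = 348 growth increments.
A: Extension rate ≈ 44.5 / 348 = 0.128 mm/year.
B spans 62.6 / 0.128 = 489.06 years ≈ 489 growth increments.

489 growth increments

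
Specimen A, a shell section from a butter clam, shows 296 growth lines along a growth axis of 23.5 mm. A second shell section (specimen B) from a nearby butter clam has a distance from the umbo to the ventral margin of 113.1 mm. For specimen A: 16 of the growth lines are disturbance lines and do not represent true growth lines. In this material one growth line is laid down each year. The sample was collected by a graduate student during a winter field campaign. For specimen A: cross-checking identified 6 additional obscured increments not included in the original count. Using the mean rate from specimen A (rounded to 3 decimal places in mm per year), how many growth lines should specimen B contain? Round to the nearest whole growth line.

1379 growth lines

Specimen A: adjusted count: 296 − 16 + 6 = 286 growth lines.
A: 23.5 mm over 286 years gives 23.5 / 286 ≈ 0.082 mm per year.
For B, 113.1 / 0.082 = 1379.27 years ≈ 1379 growth lines.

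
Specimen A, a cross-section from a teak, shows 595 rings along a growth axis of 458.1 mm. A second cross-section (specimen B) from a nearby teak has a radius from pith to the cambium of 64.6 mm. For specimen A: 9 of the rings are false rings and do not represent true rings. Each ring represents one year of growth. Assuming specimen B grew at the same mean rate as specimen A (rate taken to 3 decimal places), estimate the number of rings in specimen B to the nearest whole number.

Specimen A: adjusted count: 595 − 9 = 586 rings.
A: Mean rate = 458.1 mm / 586 years ≈ 0.782 mm per year.
For B, 64.6 / 0.782 = 82.61 years ≈ 83 rings.

83 rings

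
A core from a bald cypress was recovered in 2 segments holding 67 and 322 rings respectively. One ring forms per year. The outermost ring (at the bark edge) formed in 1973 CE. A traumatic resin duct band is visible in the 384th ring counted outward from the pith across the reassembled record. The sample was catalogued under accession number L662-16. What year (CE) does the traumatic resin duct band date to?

Total rings = 67 + 322 = 389.
389 − 384 = 5 rings lie beyond the traumatic resin duct band toward the bark edge.
The ring at the bark edge is 1973 CE, so the traumatic resin duct band dates to 1973 − 5 = 1968 CE.

1968 CE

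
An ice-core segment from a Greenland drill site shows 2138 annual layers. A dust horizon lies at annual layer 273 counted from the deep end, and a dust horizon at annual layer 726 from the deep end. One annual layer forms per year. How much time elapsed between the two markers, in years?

Separation: 726 − 273 = 453 annual layers.
That is 453 years at one annual layer per year.

453 yr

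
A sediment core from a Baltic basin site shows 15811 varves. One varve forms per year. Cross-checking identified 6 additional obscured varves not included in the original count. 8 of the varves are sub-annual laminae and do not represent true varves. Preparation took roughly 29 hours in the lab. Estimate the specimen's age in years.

15809 years

Correcting the raw count gives 15811 − 8 + 6 = 15809 true varves.
At one varve per year, that is 15809 years.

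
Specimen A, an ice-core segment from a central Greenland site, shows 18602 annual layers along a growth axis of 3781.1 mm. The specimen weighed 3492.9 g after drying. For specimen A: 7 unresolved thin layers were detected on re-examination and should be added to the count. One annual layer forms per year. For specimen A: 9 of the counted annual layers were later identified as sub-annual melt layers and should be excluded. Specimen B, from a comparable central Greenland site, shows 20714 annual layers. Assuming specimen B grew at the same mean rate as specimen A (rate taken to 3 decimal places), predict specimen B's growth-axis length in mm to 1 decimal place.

4204.9 mm

Specimen A: correcting the raw count gives 18602 − 9 + 7 = 18600 true annual layers.
A: Extension rate ≈ 3781.1 / 18600 = 0.203 mm/yr.
Length of B = 0.203 × 20714 = 4204.9 mm.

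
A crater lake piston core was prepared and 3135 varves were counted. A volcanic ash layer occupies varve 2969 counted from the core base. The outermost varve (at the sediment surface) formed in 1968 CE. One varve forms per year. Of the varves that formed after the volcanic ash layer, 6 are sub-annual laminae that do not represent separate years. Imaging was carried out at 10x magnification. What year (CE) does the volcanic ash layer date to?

3135 − 2969 = 166 varves lie beyond the volcanic ash layer toward the sediment surface.
Excluding 6 false varves: 166 − 6 = 160.
1968 − 160 = 1808 CE.

1808 CE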